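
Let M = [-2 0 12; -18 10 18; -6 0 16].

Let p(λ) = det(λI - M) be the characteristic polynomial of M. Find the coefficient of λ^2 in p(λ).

-24

The coefficient of λ^2 of det(λI - M) is −trace(M).
trace(M) = (-2) + (10) + (16) = 24, so the coefficient is -24.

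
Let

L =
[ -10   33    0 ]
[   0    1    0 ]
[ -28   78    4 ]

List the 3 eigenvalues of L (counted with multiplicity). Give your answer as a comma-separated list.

-10, 1, 4

The characteristic polynomial is p(lambda) = det(lambda·I - L).
Cofactor expansion gives p(lambda) = lambda^3 + 5·lambda^2 - 46·lambda + 40.
Try lambda = 1: p(1) = 0, so 1 is a root.
Factor out (lambda - 1): p(lambda) = (lambda - 1)·(lambda^2 + 6·lambda - 40).
The quadratic factors as (lambda + 10)·(lambda - 4).
Eigenvalues: -10, 1, 4.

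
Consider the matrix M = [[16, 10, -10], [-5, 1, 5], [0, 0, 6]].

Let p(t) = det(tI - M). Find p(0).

-396

p(0) = det(0·I − M) = det(−M) = (−1)^3·det(M).
det(M) = 396, so p(0) = -396.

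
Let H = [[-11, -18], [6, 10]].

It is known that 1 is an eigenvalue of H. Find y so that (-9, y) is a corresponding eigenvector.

We need (H - 1I)v = 0.
H - 1I = [[-12, -18], [6, 9]].
Row 1: (-12)·-9 + (-18)·y = 0
Row 2: (6)·-9 + (9)·y = 0
Solving gives y = 6.
Check: H·(-9, 6) = (-9, 6) = 1·(-9, 6).

6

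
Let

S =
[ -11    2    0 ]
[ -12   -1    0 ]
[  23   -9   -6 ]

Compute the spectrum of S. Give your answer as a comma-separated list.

-7, -6, -5

Compute the characteristic polynomial p(μ) = det(μI - S).
Cofactor expansion gives p(μ) = μ^3 + 18μ^2 + 107μ + 210.
Since p(-5) = 0, μ = -5 is a root.
Dividing by (μ + 5) leaves μ^2 + 13μ + 42.
The quadratic factors as (μ + 7)·(μ + 6).
Eigenvalues: -7, -6, -5.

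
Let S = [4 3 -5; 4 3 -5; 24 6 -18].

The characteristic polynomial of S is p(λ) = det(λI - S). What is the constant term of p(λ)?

p(λ) = λ^3 + 11λ^2 + 24λ.
The constant term is 0.

0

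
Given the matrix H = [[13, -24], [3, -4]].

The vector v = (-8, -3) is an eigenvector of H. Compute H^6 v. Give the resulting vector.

(-32768, -12288)

First find the eigenvalue: Hv = (-32, -12) = 4·(-8, -3), so λ = 4.
Then H^6 v = λ^6·v = 4^6·(-8, -3) = 4096·(-8, -3) = (-32768, -12288).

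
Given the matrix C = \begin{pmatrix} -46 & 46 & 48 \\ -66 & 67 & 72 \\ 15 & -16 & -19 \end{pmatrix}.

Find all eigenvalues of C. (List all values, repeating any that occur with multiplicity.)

-2, -1, 5

The characteristic polynomial is p(lambda) = det(lambda·I - C).
Cofactor expansion gives p(lambda) = lambda^3 - 2·lambda^2 - 13·lambda - 10.
Try lambda = -1: p(-1) = 0, so -1 is a root.
Dividing by (lambda + 1) leaves lambda^2 - 3·lambda - 10.
The quadratic factors as (lambda + 2)·(lambda - 5).
Eigenvalues: -2, -1, 5.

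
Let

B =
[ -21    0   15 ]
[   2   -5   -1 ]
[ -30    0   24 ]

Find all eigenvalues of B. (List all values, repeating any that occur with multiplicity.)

-6, -5, 9

Set up det(λI - B) = 0.
Cofactor expansion gives p(λ) = λ^3 + 2λ^2 - 69λ - 270.
Since p(-6) = 0, λ = -6 is a root.
Factor out (λ + 6): p(λ) = (λ + 6)·(λ^2 - 4λ - 45).
The quadratic factors as (λ + 5)·(λ - 9).
Eigenvalues: -6, -5, 9.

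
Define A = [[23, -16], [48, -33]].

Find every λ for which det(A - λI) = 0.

det(A - sI) = (23 - s)(-33 - s) - (-16)·(48) = s^2 + 10s + 9.
This factors as (s + 9)·(s + 1) = 0.
Eigenvalues: -9, -1.

-9, -1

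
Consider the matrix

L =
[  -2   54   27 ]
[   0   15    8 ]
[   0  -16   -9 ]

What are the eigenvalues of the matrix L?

Set up det(sI - L) = 0.
Expanding the 3×3 determinant: p(s) = s^3 - 4s^2 - 19s - 14.
Try s = -2: p(-2) = 0, so -2 is a root.
Factor out (s + 2): p(s) = (s + 2)·(s^2 - 6s - 7).
The quadratic factors as (s + 1)·(s - 7).
Eigenvalues: -2, -1, 7.

-2, -1, 7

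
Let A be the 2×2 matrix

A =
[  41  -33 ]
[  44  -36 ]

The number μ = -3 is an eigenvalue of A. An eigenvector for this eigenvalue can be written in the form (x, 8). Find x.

We need (A + 3I)v = 0.
A + 3I = [[44, -33], [44, -33]].
Row 1: (44)·x + (-33)·8 = 0
Row 2: (44)·x + (-33)·8 = 0
Solving gives x = 6.
Check: A·(6, 8) = (-18, -24) = -3·(6, 8).

6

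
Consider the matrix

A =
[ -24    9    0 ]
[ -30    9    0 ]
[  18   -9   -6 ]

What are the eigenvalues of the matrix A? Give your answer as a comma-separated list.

Set up det(sI - A) = 0.
Cofactor expansion gives p(s) = s^3 + 21s^2 + 144s + 324.
Since p(-9) = 0, s = -9 is a root.
Factor out (s + 9): p(s) = (s + 9)·(s^2 + 12s + 36).
The quadratic factor is (s + 6)^2.
Eigenvalues: -9, -6, -6.

-9, -6, -6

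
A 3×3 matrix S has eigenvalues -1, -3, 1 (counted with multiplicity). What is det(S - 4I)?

If S has eigenvalues -1, -3, 1, then S - 4I has eigenvalues -5, -7, -3.
det(S - 4I) = (-5) · (-7) · (-3) = -105.

-105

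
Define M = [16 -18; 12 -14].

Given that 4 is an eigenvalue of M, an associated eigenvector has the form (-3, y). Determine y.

-2

We need (M - 4I)v = 0.
M - 4I = [[12, -18], [12, -18]].
Row 1: (12)·-3 + (-18)·y = 0
Row 2: (12)·-3 + (-18)·y = 0
Solving gives y = -2.
Check: M·(-3, -2) = (-12, -8) = 4·(-3, -2).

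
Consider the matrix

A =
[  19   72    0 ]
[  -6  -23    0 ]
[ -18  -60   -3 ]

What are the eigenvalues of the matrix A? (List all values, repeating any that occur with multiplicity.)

-5, -3, 1

The characteristic polynomial is p(r) = det(rI - A).
Expanding the 3×3 determinant: p(r) = r^3 + 7r^2 + 7r - 15.
Try r = -5: p(-5) = 0, so -5 is a root.
Factor out (r + 5): p(r) = (r + 5)·(r^2 + 2r - 3).
The quadratic factors as (r + 3)·(r - 1).
Eigenvalues: -5, -3, 1.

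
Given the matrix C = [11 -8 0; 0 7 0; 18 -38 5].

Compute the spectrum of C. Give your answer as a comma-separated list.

5, 7, 11

The characteristic polynomial is p(λ) = det(λI - C).
Cofactor expansion gives p(λ) = λ^3 - 23λ^2 + 167λ - 385.
Rational-root test: λ = 11 gives p(11) = 0.
Factor out (λ - 11): p(λ) = (λ - 11)·(λ^2 - 12λ + 35).
The quadratic factors as (λ - 5)·(λ - 7).
Eigenvalues: 5, 7, 11.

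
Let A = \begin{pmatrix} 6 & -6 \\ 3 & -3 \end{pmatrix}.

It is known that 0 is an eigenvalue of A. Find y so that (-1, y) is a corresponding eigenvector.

-1

We need (A)v = 0.
A = [[6, -6], [3, -3]].
Row 1: (6)·-1 + (-6)·y = 0
Row 2: (3)·-1 + (-3)·y = 0
Solving gives y = -1.
Check: A·(-1, -1) = (0, 0) = 0·(-1, -1).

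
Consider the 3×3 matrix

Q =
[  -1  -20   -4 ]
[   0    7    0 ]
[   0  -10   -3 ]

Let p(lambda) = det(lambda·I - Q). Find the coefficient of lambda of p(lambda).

p(lambda) = lambda^3 - 3·lambda^2 - 25·lambda - 21.
The coefficient of lambda is -25.

-25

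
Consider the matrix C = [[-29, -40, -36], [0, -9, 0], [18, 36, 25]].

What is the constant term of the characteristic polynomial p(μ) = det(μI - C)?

p(0) = det(0·I − C) = det(−C) = (−1)^3·det(C).
det(C) = 693, so p(0) = -693.

-693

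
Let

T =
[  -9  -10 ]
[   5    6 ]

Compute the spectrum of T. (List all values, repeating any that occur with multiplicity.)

-4, 1

det(T - λI) = (-9 - λ)(6 - λ) - (-10)·(5) = λ^2 + 3λ - 4.
This factors as (λ + 4)·(λ - 1) = 0.
Eigenvalues: -4, 1.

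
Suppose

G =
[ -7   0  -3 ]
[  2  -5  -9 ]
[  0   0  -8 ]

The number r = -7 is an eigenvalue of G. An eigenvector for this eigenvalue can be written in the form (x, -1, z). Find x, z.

We need (G + 7I)v = 0.
G + 7I = [[0, 0, -3], [2, 2, -9], [0, 0, -1]].
Row 1: (0)·x + (0)·-1 + (-3)·z = 0
Row 2: (2)·x + (2)·-1 + (-9)·z = 0
Row 3: (0)·x + (0)·-1 + (-1)·z = 0
Solving gives x = 1, z = 0.
Check: G·(1, -1, 0) = (-7, 7, 0) = -7·(1, -1, 0).

1, 0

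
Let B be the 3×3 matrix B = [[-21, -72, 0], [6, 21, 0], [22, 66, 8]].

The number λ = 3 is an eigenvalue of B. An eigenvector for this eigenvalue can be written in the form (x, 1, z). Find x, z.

We need (B - 3I)v = 0.
B - 3I = [[-24, -72, 0], [6, 18, 0], [22, 66, 5]].
Row 1: (-24)·x + (-72)·1 + (0)·z = 0
Row 2: (6)·x + (18)·1 + (0)·z = 0
Row 3: (22)·x + (66)·1 + (5)·z = 0
Solving gives x = -3, z = 0.
Check: B·(-3, 1, 0) = (-9, 3, 0) = 3·(-3, 1, 0).

-3, 0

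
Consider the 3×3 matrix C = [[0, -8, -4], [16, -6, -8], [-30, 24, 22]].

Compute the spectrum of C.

2, 4, 10

The characteristic polynomial is p(λ) = det(λI - C).
Expanding along the first row, p(λ) = λ^3 - 16λ^2 + 68λ - 80.
Try λ = 2: p(2) = 0, so 2 is a root.
Dividing by (λ - 2) leaves λ^2 - 14λ + 40.
The quadratic factors as (λ - 4)·(λ - 10).
Eigenvalues: 2, 4, 10.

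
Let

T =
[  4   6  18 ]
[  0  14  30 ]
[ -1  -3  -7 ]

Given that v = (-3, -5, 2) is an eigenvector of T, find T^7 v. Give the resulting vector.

(-384, -640, 256)

First find the eigenvalue: Tv = (-6, -10, 4) = 2·(-3, -5, 2), so λ = 2.
Then T^7 v = λ^7·v = 2^7·(-3, -5, 2) = 128·(-3, -5, 2) = (-384, -640, 256).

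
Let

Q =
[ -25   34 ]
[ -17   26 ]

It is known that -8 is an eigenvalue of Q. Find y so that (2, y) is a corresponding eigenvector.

1

We need (Q + 8I)v = 0.
Q + 8I = [[-17, 34], [-17, 34]].
Row 1: (-17)·2 + (34)·y = 0
Row 2: (-17)·2 + (34)·y = 0
Solving gives y = 1.
Check: Q·(2, 1) = (-16, -8) = -8·(2, 1).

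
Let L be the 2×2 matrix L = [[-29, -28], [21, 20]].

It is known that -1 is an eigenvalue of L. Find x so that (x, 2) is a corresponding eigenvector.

-2

We need (L + 1I)v = 0.
L + 1I = [[-28, -28], [21, 21]].
Row 1: (-28)·x + (-28)·2 = 0
Row 2: (21)·x + (21)·2 = 0
Solving gives x = -2.
Check: L·(-2, 2) = (2, -2) = -1·(-2, 2).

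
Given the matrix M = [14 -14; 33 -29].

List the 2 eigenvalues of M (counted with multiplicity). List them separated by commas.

det(M - rI) = (14 - r)(-29 - r) - (-14)·(33) = r^2 + 15r + 56.
This factors as (r + 8)·(r + 7) = 0.
Eigenvalues: -8, -7.

-8, -7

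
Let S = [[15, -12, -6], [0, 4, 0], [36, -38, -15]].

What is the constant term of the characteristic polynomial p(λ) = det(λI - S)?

p(0) = det(0·I − S) = det(−S) = (−1)^3·det(S).
det(S) = -36, so p(0) = 36.

36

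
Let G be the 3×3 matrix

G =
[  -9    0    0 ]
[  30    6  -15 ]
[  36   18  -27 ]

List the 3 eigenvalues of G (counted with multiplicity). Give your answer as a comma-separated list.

-12, -9, -9

Compute the characteristic polynomial p(r) = det(rI - G).
Expanding the 3×3 determinant: p(r) = r^3 + 30r^2 + 297r + 972.
Since p(-9) = 0, r = -9 is a root.
Factor out (r + 9): p(r) = (r + 9)·(r^2 + 21r + 108).
The quadratic factors as (r + 12)·(r + 9).
Eigenvalues: -12, -9, -9.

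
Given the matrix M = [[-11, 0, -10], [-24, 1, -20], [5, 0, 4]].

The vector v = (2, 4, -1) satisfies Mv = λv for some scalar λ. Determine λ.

-6

Compute Mv: M·(2, 4, -1) = (-12, -24, 6).
Since Mv = λv, compare component 1: -12 = λ·2, so λ = -6.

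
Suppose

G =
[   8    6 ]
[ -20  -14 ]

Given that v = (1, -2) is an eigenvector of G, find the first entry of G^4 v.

First find the eigenvalue: Gv = (-4, 8) = -4·(1, -2), so λ = -4.
Then G^4 v = λ^4·v = (-4)^4·(1, -2) = 256·(1, -2) = (256, -512).

256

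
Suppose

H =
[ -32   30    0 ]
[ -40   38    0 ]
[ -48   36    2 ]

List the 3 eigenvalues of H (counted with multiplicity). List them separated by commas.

-2, 2, 8

Set up det(tI - H) = 0.
Expanding the 3×3 determinant: p(t) = t^3 - 8t^2 - 4t + 32.
Rational-root test: t = 8 gives p(8) = 0.
Factor out (t - 8): p(t) = (t - 8)·(t^2 - 4).
The quadratic factors as (t + 2)·(t - 2).
Eigenvalues: -2, 2, 8.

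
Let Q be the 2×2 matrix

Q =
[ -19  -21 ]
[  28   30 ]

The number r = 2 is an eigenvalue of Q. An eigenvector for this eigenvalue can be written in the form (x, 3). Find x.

-3

We need (Q - 2I)v = 0.
Q - 2I = [[-21, -21], [28, 28]].
Row 1: (-21)·x + (-21)·3 = 0
Row 2: (28)·x + (28)·3 = 0
Solving gives x = -3.
Check: Q·(-3, 3) = (-6, 6) = 2·(-3, 3).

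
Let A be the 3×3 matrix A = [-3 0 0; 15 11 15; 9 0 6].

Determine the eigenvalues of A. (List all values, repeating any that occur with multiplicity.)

-3, 6, 11

Compute the characteristic polynomial p(μ) = det(μI - A).
Expanding along the first row, p(μ) = μ^3 - 14μ^2 + 15μ + 198.
Try μ = 6: p(6) = 0, so 6 is a root.
Factor out (μ - 6): p(μ) = (μ - 6)·(μ^2 - 8μ - 33).
The quadratic factors as (μ + 3)·(μ - 11).
Eigenvalues: -3, 6, 11.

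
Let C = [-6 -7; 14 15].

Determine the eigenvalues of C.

1, 8

det(C - μI) = (-6 - μ)(15 - μ) - (-7)·(14) = μ^2 - 9μ + 8.
This factors as (μ - 1)·(μ - 8) = 0.
Eigenvalues: 1, 8.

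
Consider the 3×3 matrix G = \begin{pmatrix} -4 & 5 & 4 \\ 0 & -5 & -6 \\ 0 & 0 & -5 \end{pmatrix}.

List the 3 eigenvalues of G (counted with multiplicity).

G is upper triangular, so its eigenvalues are the diagonal entries.
Diagonal: -4, -5, -5.

-5, -5, -4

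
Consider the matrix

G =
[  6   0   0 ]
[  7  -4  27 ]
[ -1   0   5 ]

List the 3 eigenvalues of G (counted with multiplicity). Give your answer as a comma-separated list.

-4, 5, 6

Set up det(lambda·I - G) = 0.
Expanding along the first row, p(lambda) = lambda^3 - 7·lambda^2 - 14·lambda + 120.
Since p(6) = 0, lambda = 6 is a root.
Dividing by (lambda - 6) leaves lambda^2 - lambda - 20.
The quadratic factors as (lambda + 4)·(lambda - 5).
Eigenvalues: -4, 5, 6.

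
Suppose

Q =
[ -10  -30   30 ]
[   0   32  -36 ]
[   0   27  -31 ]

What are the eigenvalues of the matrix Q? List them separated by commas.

Compute the characteristic polynomial p(t) = det(tI - Q).
Cofactor expansion gives p(t) = t^3 + 9t^2 - 30t - 200.
Try t = 5: p(5) = 0, so 5 is a root.
Dividing by (t - 5) leaves t^2 + 14t + 40.
The quadratic factors as (t + 10)·(t + 4).
Eigenvalues: -10, -4, 5.

-10, -4, 5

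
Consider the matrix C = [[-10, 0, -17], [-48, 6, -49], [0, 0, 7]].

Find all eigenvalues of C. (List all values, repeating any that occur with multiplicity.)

The characteristic polynomial is p(μ) = det(μI - C).
Cofactor expansion gives p(μ) = μ^3 - 3μ^2 - 88μ + 420.
Since p(7) = 0, μ = 7 is a root.
Factor out (μ - 7): p(μ) = (μ - 7)·(μ^2 + 4μ - 60).
The quadratic factors as (μ + 10)·(μ - 6).
Eigenvalues: -10, 6, 7.

-10, 6, 7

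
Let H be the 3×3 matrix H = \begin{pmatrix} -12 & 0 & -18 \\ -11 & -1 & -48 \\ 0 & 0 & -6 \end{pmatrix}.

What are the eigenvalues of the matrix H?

-12, -6, -1

Set up det(λI - H) = 0.
Cofactor expansion gives p(λ) = λ^3 + 19λ^2 + 90λ + 72.
Rational-root test: λ = -1 gives p(-1) = 0.
Dividing by (λ + 1) leaves λ^2 + 18λ + 72.
The quadratic factors as (λ + 12)·(λ + 6).
Eigenvalues: -12, -6, -1.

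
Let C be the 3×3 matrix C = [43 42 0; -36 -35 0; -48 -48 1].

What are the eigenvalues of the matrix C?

The characteristic polynomial is p(lambda) = det(lambda·I - C).
Cofactor expansion gives p(lambda) = lambda^3 - 9·lambda^2 + 15·lambda - 7.
Try lambda = 1: p(1) = 0, so 1 is a root.
Dividing by (lambda - 1) leaves lambda^2 - 8·lambda + 7.
The quadratic factors as (lambda - 1)·(lambda - 7).
Eigenvalues: 1, 1, 7.

1, 1, 7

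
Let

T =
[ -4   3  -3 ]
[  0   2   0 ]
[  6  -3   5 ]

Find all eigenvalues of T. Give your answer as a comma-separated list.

Set up det(μI - T) = 0.
Expanding the 3×3 determinant: p(μ) = μ^3 - 3μ^2 + 4.
Try μ = -1: p(-1) = 0, so -1 is a root.
Factor out (μ + 1): p(μ) = (μ + 1)·(μ^2 - 4μ + 4).
The quadratic factor is (μ - 2)^2.
Eigenvalues: -1, 2, 2.

-1, 2, 2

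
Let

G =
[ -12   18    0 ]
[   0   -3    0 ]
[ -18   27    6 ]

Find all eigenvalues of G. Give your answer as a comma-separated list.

-12, -3, 6

Set up det(λI - G) = 0.
Expanding along the first row, p(λ) = λ^3 + 9λ^2 - 54λ - 216.
Try λ = -3: p(-3) = 0, so -3 is a root.
Factor out (λ + 3): p(λ) = (λ + 3)·(λ^2 + 6λ - 72).
The quadratic factors as (λ + 12)·(λ - 6).
Eigenvalues: -12, -3, 6.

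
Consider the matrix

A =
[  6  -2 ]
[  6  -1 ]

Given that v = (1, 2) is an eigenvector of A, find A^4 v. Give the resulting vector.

First find the eigenvalue: Av = (2, 4) = 2·(1, 2), so λ = 2.
Then A^4 v = λ^4·v = 2^4·(1, 2) = 16·(1, 2) = (16, 32).

(16, 32)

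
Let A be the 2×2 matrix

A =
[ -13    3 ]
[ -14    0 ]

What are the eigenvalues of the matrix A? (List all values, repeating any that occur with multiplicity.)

det(A - λI) = (-13 - λ)(0 - λ) - (3)·(-14) = λ^2 + 13λ + 42.
This factors as (λ + 7)·(λ + 6) = 0.
Eigenvalues: -7, -6.

-7, -6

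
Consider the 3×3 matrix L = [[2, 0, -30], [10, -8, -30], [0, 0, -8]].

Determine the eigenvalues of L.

-8, -8, 2

Compute the characteristic polynomial p(λ) = det(λI - L).
Expanding along the first row, p(λ) = λ^3 + 14λ^2 + 32λ - 128.
Since p(2) = 0, λ = 2 is a root.
Dividing by (λ - 2) leaves λ^2 + 16λ + 64.
The quadratic factor is (λ + 8)^2.
Eigenvalues: -8, -8, 2.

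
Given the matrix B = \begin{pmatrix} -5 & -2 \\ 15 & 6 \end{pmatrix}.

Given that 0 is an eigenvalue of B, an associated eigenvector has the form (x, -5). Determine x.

2

We need (B)v = 0.
B = [[-5, -2], [15, 6]].
Row 1: (-5)·x + (-2)·-5 = 0
Row 2: (15)·x + (6)·-5 = 0
Solving gives x = 2.
Check: B·(2, -5) = (0, 0) = 0·(2, -5).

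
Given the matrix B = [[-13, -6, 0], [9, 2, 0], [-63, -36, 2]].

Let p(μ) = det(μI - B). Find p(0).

-56

p(0) = det(0·I − B) = det(−B) = (−1)^3·det(B).
det(B) = 56, so p(0) = -56.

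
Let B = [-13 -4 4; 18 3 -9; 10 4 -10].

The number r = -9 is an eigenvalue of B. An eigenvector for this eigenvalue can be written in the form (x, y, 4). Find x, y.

We need (B + 9I)v = 0.
B + 9I = [[-4, -4, 4], [18, 12, -9], [10, 4, -1]].
Row 1: (-4)·x + (-4)·y + (4)·4 = 0
Row 2: (18)·x + (12)·y + (-9)·4 = 0
Row 3: (10)·x + (4)·y + (-1)·4 = 0
Solving gives x = -2, y = 6.
Check: B·(-2, 6, 4) = (18, -54, -36) = -9·(-2, 6, 4).

-2, 6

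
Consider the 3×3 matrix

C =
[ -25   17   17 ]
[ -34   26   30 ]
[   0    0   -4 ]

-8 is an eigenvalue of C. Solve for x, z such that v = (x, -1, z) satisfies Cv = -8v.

We need (C + 8I)v = 0.
C + 8I = [[-17, 17, 17], [-34, 34, 30], [0, 0, 4]].
Row 1: (-17)·x + (17)·-1 + (17)·z = 0
Row 2: (-34)·x + (34)·-1 + (30)·z = 0
Row 3: (0)·x + (0)·-1 + (4)·z = 0
Solving gives x = -1, z = 0.
Check: C·(-1, -1, 0) = (8, 8, 0) = -8·(-1, -1, 0).

-1, 0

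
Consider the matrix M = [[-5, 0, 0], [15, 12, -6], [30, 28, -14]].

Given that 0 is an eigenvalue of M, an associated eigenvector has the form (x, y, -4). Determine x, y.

0, -2

We need (M)v = 0.
M = [[-5, 0, 0], [15, 12, -6], [30, 28, -14]].
Row 1: (-5)·x + (0)·y + (0)·-4 = 0
Row 2: (15)·x + (12)·y + (-6)·-4 = 0
Row 3: (30)·x + (28)·y + (-14)·-4 = 0
Solving gives x = 0, y = -2.
Check: M·(0, -2, -4) = (0, 0, 0) = 0·(0, -2, -4).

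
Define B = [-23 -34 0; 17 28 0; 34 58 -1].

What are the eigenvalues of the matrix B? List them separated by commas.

-6, -1, 11

The characteristic polynomial is p(λ) = det(λI - B).
Cofactor expansion gives p(λ) = λ^3 - 4λ^2 - 71λ - 66.
Since p(11) = 0, λ = 11 is a root.
Factor out (λ - 11): p(λ) = (λ - 11)·(λ^2 + 7λ + 6).
The quadratic factors as (λ + 6)·(λ + 1).
Eigenvalues: -6, -1, 11.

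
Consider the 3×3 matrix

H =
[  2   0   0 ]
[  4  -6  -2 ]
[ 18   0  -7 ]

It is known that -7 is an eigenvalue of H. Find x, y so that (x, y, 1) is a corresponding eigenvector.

We need (H + 7I)v = 0.
H + 7I = [[9, 0, 0], [4, 1, -2], [18, 0, 0]].
Row 1: (9)·x + (0)·y + (0)·1 = 0
Row 2: (4)·x + (1)·y + (-2)·1 = 0
Row 3: (18)·x + (0)·y + (0)·1 = 0
Solving gives x = 0, y = 2.
Check: H·(0, 2, 1) = (0, -14, -7) = -7·(0, 2, 1).

0, 2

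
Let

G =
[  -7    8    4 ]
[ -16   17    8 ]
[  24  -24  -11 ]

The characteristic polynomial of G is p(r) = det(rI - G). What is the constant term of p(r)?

p(r) = r^3 + r^2 - 5r + 3.
The constant term is 3.

3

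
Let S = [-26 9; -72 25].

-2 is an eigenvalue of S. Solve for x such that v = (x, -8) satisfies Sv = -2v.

We need (S + 2I)v = 0.
S + 2I = [[-24, 9], [-72, 27]].
Row 1: (-24)·x + (9)·-8 = 0
Row 2: (-72)·x + (27)·-8 = 0
Solving gives x = -3.
Check: S·(-3, -8) = (6, 16) = -2·(-3, -8).

-3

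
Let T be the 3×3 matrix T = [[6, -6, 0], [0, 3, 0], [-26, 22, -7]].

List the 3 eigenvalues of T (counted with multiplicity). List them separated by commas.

-7, 3, 6

The characteristic polynomial is p(s) = det(sI - T).
Expanding along the first row, p(s) = s^3 - 2s^2 - 45s + 126.
Since p(6) = 0, s = 6 is a root.
Factor out (s - 6): p(s) = (s - 6)·(s^2 + 4s - 21).
The quadratic factors as (s + 7)·(s - 3).
Eigenvalues: -7, 3, 6.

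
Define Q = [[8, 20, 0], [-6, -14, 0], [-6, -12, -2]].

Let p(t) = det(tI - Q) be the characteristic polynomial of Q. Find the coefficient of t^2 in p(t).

The coefficient of t^2 of det(tI - Q) is −trace(Q).
trace(Q) = (8) + (-14) + (-2) = -8, so the coefficient is 8.

8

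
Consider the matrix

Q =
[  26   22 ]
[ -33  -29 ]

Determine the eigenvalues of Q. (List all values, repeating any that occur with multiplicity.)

det(Q - rI) = (26 - r)(-29 - r) - (22)·(-33) = r^2 + 3r - 28.
This factors as (r + 7)·(r - 4) = 0.
Eigenvalues: -7, 4.

-7, 4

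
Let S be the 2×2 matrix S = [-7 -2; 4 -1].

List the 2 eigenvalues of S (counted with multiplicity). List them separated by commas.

det(S - μI) = (-7 - μ)(-1 - μ) - (-2)·(4) = μ^2 + 8μ + 15.
This factors as (μ + 5)·(μ + 3) = 0.
Eigenvalues: -5, -3.

-5, -3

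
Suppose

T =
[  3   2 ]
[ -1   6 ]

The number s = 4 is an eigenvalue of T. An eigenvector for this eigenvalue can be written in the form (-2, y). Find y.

-1

We need (T - 4I)v = 0.
T - 4I = [[-1, 2], [-1, 2]].
Row 1: (-1)·-2 + (2)·y = 0
Row 2: (-1)·-2 + (2)·y = 0
Solving gives y = -1.
Check: T·(-2, -1) = (-8, -4) = 4·(-2, -1).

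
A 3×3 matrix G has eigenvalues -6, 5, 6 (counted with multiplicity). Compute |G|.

det(G) is the product of the eigenvalues: (-6) · (5) · (6) = -180.

-180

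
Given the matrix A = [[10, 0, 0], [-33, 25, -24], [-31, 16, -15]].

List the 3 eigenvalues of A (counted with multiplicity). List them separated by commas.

Set up det(λI - A) = 0.
Expanding along the first row, p(λ) = λ^3 - 20λ^2 + 109λ - 90.
Rational-root test: λ = 10 gives p(10) = 0.
Factor out (λ - 10): p(λ) = (λ - 10)·(λ^2 - 10λ + 9).
The quadratic factors as (λ - 1)·(λ - 9).
Eigenvalues: 1, 9, 10.

1, 9, 10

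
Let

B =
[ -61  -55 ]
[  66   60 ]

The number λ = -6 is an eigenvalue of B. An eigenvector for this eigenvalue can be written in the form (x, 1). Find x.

-1

We need (B + 6I)v = 0.
B + 6I = [[-55, -55], [66, 66]].
Row 1: (-55)·x + (-55)·1 = 0
Row 2: (66)·x + (66)·1 = 0
Solving gives x = -1.
Check: B·(-1, 1) = (6, -6) = -6·(-1, 1).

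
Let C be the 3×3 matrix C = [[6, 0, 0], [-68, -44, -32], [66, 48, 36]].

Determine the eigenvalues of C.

Compute the characteristic polynomial p(λ) = det(λI - C).
Cofactor expansion gives p(λ) = λ^3 + 2λ^2 - 96λ + 288.
Since p(4) = 0, λ = 4 is a root.
Dividing by (λ - 4) leaves λ^2 + 6λ - 72.
The quadratic factors as (λ + 12)·(λ - 6).
Eigenvalues: -12, 4, 6.

-12, 4, 6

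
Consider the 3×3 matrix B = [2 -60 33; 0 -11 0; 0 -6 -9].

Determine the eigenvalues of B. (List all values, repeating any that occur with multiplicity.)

-11, -9, 2

The characteristic polynomial is p(μ) = det(μI - B).
Expanding the 3×3 determinant: p(μ) = μ^3 + 18μ^2 + 59μ - 198.
Rational-root test: μ = 2 gives p(2) = 0.
Dividing by (μ - 2) leaves μ^2 + 20μ + 99.
The quadratic factors as (μ + 11)·(μ + 9).
Eigenvalues: -11, -9, 2.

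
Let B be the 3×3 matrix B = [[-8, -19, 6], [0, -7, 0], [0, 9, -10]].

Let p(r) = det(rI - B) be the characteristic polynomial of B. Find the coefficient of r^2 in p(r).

The coefficient of r^2 of det(rI - B) is −trace(B).
trace(B) = (-8) + (-7) + (-10) = -25, so the coefficient is 25.

25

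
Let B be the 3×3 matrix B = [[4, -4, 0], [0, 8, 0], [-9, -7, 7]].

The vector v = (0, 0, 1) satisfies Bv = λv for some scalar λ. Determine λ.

Compute Bv: B·(0, 0, 1) = (0, 0, 7).
Since Bv = λv, compare component 3: 7 = λ·1, so λ = 7.

7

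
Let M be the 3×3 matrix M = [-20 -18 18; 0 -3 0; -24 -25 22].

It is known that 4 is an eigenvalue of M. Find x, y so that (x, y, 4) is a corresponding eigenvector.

3, 0

We need (M - 4I)v = 0.
M - 4I = [[-24, -18, 18], [0, -7, 0], [-24, -25, 18]].
Row 1: (-24)·x + (-18)·y + (18)·4 = 0
Row 2: (0)·x + (-7)·y + (0)·4 = 0
Row 3: (-24)·x + (-25)·y + (18)·4 = 0
Solving gives x = 3, y = 0.
Check: M·(3, 0, 4) = (12, 0, 16) = 4·(3, 0, 4).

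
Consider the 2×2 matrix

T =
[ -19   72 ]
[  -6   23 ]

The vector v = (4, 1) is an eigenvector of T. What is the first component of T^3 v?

-4

First find the eigenvalue: Tv = (-4, -1) = -1·(4, 1), so λ = -1.
Then T^3 v = λ^3·v = (-1)^3·(4, 1) = -1·(4, 1) = (-4, -1).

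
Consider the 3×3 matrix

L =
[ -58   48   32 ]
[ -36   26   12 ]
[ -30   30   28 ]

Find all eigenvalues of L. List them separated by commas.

The characteristic polynomial is p(μ) = det(μI - L).
Expanding along the first row, p(μ) = μ^3 + 4μ^2 - 76μ - 160.
Rational-root test: μ = -2 gives p(-2) = 0.
Dividing by (μ + 2) leaves μ^2 + 2μ - 80.
The quadratic factors as (μ + 10)·(μ - 8).
Eigenvalues: -10, -2, 8.

-10, -2, 8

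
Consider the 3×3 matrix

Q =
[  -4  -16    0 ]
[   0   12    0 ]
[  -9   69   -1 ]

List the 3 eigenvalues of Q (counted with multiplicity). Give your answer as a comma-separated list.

Set up det(μI - Q) = 0.
Expanding the 3×3 determinant: p(μ) = μ^3 - 7μ^2 - 56μ - 48.
Since p(-1) = 0, μ = -1 is a root.
Dividing by (μ + 1) leaves μ^2 - 8μ - 48.
The quadratic factors as (μ + 4)·(μ - 12).
Eigenvalues: -4, -1, 12.

-4, -1, 12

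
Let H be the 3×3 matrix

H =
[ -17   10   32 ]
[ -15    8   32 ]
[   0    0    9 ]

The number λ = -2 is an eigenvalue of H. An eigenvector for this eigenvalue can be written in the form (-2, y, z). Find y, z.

-3, 0

We need (H + 2I)v = 0.
H + 2I = [[-15, 10, 32], [-15, 10, 32], [0, 0, 11]].
Row 1: (-15)·-2 + (10)·y + (32)·z = 0
Row 2: (-15)·-2 + (10)·y + (32)·z = 0
Row 3: (0)·-2 + (0)·y + (11)·z = 0
Solving gives y = -3, z = 0.
Check: H·(-2, -3, 0) = (4, 6, 0) = -2·(-2, -3, 0).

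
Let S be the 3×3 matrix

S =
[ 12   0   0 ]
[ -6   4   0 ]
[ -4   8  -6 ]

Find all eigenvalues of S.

S is lower triangular, so its eigenvalues are the diagonal entries.
Diagonal: 12, 4, -6.

-6, 4, 12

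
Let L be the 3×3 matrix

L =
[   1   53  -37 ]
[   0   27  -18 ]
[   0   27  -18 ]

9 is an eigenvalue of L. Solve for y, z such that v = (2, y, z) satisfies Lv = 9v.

1, 1

We need (L - 9I)v = 0.
L - 9I = [[-8, 53, -37], [0, 18, -18], [0, 27, -27]].
Row 1: (-8)·2 + (53)·y + (-37)·z = 0
Row 2: (0)·2 + (18)·y + (-18)·z = 0
Row 3: (0)·2 + (27)·y + (-27)·z = 0
Solving gives y = 1, z = 1.
Check: L·(2, 1, 1) = (18, 9, 9) = 9·(2, 1, 1).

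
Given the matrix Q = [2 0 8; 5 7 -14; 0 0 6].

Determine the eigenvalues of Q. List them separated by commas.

The characteristic polynomial is p(lambda) = det(lambda·I - Q).
Expanding the 3×3 determinant: p(lambda) = lambda^3 - 15·lambda^2 + 68·lambda - 84.
Since p(6) = 0, lambda = 6 is a root.
Factor out (lambda - 6): p(lambda) = (lambda - 6)·(lambda^2 - 9·lambda + 14).
The quadratic factors as (lambda - 2)·(lambda - 7).
Eigenvalues: 2, 6, 7.

2, 6, 7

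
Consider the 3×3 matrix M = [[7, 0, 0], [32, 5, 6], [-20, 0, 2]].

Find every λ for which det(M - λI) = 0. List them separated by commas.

Set up det(sI - M) = 0.
Cofactor expansion gives p(s) = s^3 - 14s^2 + 59s - 70.
Try s = 5: p(5) = 0, so 5 is a root.
Factor out (s - 5): p(s) = (s - 5)·(s^2 - 9s + 14).
The quadratic factors as (s - 2)·(s - 7).
Eigenvalues: 2, 5, 7.

2, 5, 7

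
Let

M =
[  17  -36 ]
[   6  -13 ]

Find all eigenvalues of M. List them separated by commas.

-1, 5

det(M - μI) = (17 - μ)(-13 - μ) - (-36)·(6) = μ^2 - 4μ - 5.
This factors as (μ + 1)·(μ - 5) = 0.
Eigenvalues: -1, 5.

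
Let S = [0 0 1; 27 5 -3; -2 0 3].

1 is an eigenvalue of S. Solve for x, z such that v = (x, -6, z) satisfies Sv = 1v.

1, 1

We need (S - 1I)v = 0.
S - 1I = [[-1, 0, 1], [27, 4, -3], [-2, 0, 2]].
Row 1: (-1)·x + (0)·-6 + (1)·z = 0
Row 2: (27)·x + (4)·-6 + (-3)·z = 0
Row 3: (-2)·x + (0)·-6 + (2)·z = 0
Solving gives x = 1, z = 1.
Check: S·(1, -6, 1) = (1, -6, 1) = 1·(1, -6, 1).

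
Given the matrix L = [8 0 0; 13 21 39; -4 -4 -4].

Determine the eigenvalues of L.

8, 8, 9

Compute the characteristic polynomial p(λ) = det(λI - L).
Cofactor expansion gives p(λ) = λ^3 - 25λ^2 + 208λ - 576.
Since p(9) = 0, λ = 9 is a root.
Dividing by (λ - 9) leaves λ^2 - 16λ + 64.
The quadratic factor is (λ - 8)^2.
Eigenvalues: 8, 8, 9.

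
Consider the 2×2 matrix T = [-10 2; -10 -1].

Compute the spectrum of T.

-6, -5

det(T - lambda·I) = (-10 - lambda)(-1 - lambda) - (2)·(-10) = lambda^2 + 11·lambda + 30.
This factors as (lambda + 6)·(lambda + 5) = 0.
Eigenvalues: -6, -5.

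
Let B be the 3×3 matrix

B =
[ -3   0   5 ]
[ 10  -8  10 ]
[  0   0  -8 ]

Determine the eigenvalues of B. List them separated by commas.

Set up det(λI - B) = 0.
Expanding the 3×3 determinant: p(λ) = λ^3 + 19λ^2 + 112λ + 192.
Since p(-3) = 0, λ = -3 is a root.
Factor out (λ + 3): p(λ) = (λ + 3)·(λ^2 + 16λ + 64).
The quadratic factor is (λ + 8)^2.
Eigenvalues: -8, -8, -3.

-8, -8, -3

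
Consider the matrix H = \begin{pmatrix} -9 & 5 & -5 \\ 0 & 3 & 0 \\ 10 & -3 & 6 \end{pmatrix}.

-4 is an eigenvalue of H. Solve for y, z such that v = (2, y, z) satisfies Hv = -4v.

0, -2

We need (H + 4I)v = 0.
H + 4I = [[-5, 5, -5], [0, 7, 0], [10, -3, 10]].
Row 1: (-5)·2 + (5)·y + (-5)·z = 0
Row 2: (0)·2 + (7)·y + (0)·z = 0
Row 3: (10)·2 + (-3)·y + (10)·z = 0
Solving gives y = 0, z = -2.
Check: H·(2, 0, -2) = (-8, 0, 8) = -4·(2, 0, -2).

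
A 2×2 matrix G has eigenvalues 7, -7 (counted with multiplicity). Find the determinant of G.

det(G) is the product of the eigenvalues: (7) · (-7) = -49.

-49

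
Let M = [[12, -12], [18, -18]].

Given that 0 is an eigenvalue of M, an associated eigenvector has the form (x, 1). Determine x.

We need (M)v = 0.
M = [[12, -12], [18, -18]].
Row 1: (12)·x + (-12)·1 = 0
Row 2: (18)·x + (-18)·1 = 0
Solving gives x = 1.
Check: M·(1, 1) = (0, 0) = 0·(1, 1).

1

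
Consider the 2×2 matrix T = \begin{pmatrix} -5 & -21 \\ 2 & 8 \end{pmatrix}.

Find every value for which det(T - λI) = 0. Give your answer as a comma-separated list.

1, 2

det(T - μI) = (-5 - μ)(8 - μ) - (-21)·(2) = μ^2 - 3μ + 2.
This factors as (μ - 1)·(μ - 2) = 0.
Eigenvalues: 1, 2.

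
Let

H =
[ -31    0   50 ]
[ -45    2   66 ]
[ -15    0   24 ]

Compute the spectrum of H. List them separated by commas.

The characteristic polynomial is p(r) = det(rI - H).
Expanding the 3×3 determinant: p(r) = r^3 + 5r^2 - 8r - 12.
Since p(-1) = 0, r = -1 is a root.
Dividing by (r + 1) leaves r^2 + 4r - 12.
The quadratic factors as (r + 6)·(r - 2).
Eigenvalues: -6, -1, 2.

-6, -1, 2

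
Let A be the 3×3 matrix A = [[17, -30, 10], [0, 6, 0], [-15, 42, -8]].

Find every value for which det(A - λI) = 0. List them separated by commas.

The characteristic polynomial is p(t) = det(tI - A).
Expanding the 3×3 determinant: p(t) = t^3 - 15t^2 + 68t - 84.
Since p(7) = 0, t = 7 is a root.
Factor out (t - 7): p(t) = (t - 7)·(t^2 - 8t + 12).
The quadratic factors as (t - 2)·(t - 6).
Eigenvalues: 2, 6, 7.

2, 6, 7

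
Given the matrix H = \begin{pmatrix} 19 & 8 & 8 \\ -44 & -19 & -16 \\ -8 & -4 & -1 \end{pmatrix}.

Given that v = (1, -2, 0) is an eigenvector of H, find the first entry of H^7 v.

2187

First find the eigenvalue: Hv = (3, -6, 0) = 3·(1, -2, 0), so λ = 3.
Then H^7 v = λ^7·v = 3^7·(1, -2, 0) = 2187·(1, -2, 0) = (2187, -4374, 0).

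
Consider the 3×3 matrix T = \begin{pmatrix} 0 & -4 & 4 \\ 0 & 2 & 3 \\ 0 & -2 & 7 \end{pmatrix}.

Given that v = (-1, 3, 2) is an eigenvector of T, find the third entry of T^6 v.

First find the eigenvalue: Tv = (-4, 12, 8) = 4·(-1, 3, 2), so λ = 4.
Then T^6 v = λ^6·v = 4^6·(-1, 3, 2) = 4096·(-1, 3, 2) = (-4096, 12288, 8192).

8192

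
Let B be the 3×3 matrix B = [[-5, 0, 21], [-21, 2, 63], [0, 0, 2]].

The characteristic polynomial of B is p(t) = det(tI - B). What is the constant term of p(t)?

20

p(t) = t^3 + t^2 - 16t + 20.
The constant term is 20.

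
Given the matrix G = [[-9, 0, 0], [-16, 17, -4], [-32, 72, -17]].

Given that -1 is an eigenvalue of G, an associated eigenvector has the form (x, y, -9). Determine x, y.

We need (G + 1I)v = 0.
G + 1I = [[-8, 0, 0], [-16, 18, -4], [-32, 72, -16]].
Row 1: (-8)·x + (0)·y + (0)·-9 = 0
Row 2: (-16)·x + (18)·y + (-4)·-9 = 0
Row 3: (-32)·x + (72)·y + (-16)·-9 = 0
Solving gives x = 0, y = -2.
Check: G·(0, -2, -9) = (0, 2, 9) = -1·(0, -2, -9).

0, -2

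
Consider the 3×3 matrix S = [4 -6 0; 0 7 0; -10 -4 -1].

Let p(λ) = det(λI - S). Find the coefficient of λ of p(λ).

p(λ) = λ^3 - 10λ^2 + 17λ + 28.
The coefficient of λ is 17.

17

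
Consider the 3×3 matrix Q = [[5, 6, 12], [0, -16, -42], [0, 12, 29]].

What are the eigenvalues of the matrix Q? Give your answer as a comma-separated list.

Compute the characteristic polynomial p(λ) = det(λI - Q).
Expanding the 3×3 determinant: p(λ) = λ^3 - 18λ^2 + 105λ - 200.
Try λ = 5: p(5) = 0, so 5 is a root.
Dividing by (λ - 5) leaves λ^2 - 13λ + 40.
The quadratic factors as (λ - 5)·(λ - 8).
Eigenvalues: 5, 5, 8.

5, 5, 8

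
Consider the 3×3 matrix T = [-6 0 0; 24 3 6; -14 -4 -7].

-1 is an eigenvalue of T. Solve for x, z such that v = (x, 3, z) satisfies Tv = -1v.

0, -2

We need (T + 1I)v = 0.
T + 1I = [[-5, 0, 0], [24, 4, 6], [-14, -4, -6]].
Row 1: (-5)·x + (0)·3 + (0)·z = 0
Row 2: (24)·x + (4)·3 + (6)·z = 0
Row 3: (-14)·x + (-4)·3 + (-6)·z = 0
Solving gives x = 0, z = -2.
Check: T·(0, 3, -2) = (0, -3, 2) = -1·(0, 3, -2).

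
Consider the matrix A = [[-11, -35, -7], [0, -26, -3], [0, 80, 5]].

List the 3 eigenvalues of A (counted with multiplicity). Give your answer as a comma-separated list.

Set up det(λI - A) = 0.
Expanding the 3×3 determinant: p(λ) = λ^3 + 32λ^2 + 341λ + 1210.
Rational-root test: λ = -10 gives p(-10) = 0.
Dividing by (λ + 10) leaves λ^2 + 22λ + 121.
The quadratic factor is (λ + 11)^2.
Eigenvalues: -11, -11, -10.

-11, -11, -10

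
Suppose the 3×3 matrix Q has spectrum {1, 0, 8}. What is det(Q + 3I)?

If Q has eigenvalues 1, 0, 8, then Q + 3I has eigenvalues 4, 3, 11.
det(Q + 3I) = (4) · (3) · (11) = 132.

132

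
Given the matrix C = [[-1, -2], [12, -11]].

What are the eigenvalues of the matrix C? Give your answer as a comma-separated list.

det(C - λI) = (-1 - λ)(-11 - λ) - (-2)·(12) = λ^2 + 12λ + 35.
This factors as (λ + 7)·(λ + 5) = 0.
Eigenvalues: -7, -5.

-7, -5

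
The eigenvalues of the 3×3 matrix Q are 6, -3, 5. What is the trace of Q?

8

trace(Q) is the sum of the eigenvalues: (6) + (-3) + (5) = 8.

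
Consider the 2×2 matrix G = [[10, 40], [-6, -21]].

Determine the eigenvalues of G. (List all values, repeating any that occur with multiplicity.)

det(G - tI) = (10 - t)(-21 - t) - (40)·(-6) = t^2 + 11t + 30.
This factors as (t + 6)·(t + 5) = 0.
Eigenvalues: -6, -5.

-6, -5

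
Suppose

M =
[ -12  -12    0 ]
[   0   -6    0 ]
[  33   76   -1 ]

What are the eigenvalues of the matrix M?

Compute the characteristic polynomial p(λ) = det(λI - M).
Cofactor expansion gives p(λ) = λ^3 + 19λ^2 + 90λ + 72.
Try λ = -1: p(-1) = 0, so -1 is a root.
Factor out (λ + 1): p(λ) = (λ + 1)·(λ^2 + 18λ + 72).
The quadratic factors as (λ + 12)·(λ + 6).
Eigenvalues: -12, -6, -1.

-12, -6, -1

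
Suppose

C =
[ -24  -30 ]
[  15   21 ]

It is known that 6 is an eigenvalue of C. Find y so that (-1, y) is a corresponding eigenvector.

We need (C - 6I)v = 0.
C - 6I = [[-30, -30], [15, 15]].
Row 1: (-30)·-1 + (-30)·y = 0
Row 2: (15)·-1 + (15)·y = 0
Solving gives y = 1.
Check: C·(-1, 1) = (-6, 6) = 6·(-1, 1).

1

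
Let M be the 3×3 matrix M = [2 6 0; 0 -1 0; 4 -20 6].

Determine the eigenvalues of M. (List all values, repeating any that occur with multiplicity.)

-1, 2, 6

Compute the characteristic polynomial p(r) = det(rI - M).
Cofactor expansion gives p(r) = r^3 - 7r^2 + 4r + 12.
Try r = 6: p(6) = 0, so 6 is a root.
Dividing by (r - 6) leaves r^2 - r - 2.
The quadratic factors as (r + 1)·(r - 2).
Eigenvalues: -1, 2, 6.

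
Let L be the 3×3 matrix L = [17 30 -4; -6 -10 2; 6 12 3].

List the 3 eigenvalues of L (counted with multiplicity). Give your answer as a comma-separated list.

2, 3, 5

The characteristic polynomial is p(μ) = det(μI - L).
Expanding along the first row, p(μ) = μ^3 - 10μ^2 + 31μ - 30.
Try μ = 2: p(2) = 0, so 2 is a root.
Dividing by (μ - 2) leaves μ^2 - 8μ + 15.
The quadratic factors as (μ - 3)·(μ - 5).
Eigenvalues: 2, 3, 5.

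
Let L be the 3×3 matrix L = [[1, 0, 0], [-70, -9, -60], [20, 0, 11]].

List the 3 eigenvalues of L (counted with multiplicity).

-9, 1, 11

The characteristic polynomial is p(λ) = det(λI - L).
Expanding along the first row, p(λ) = λ^3 - 3λ^2 - 97λ + 99.
Try λ = 11: p(11) = 0, so 11 is a root.
Dividing by (λ - 11) leaves λ^2 + 8λ - 9.
The quadratic factors as (λ + 9)·(λ - 1).
Eigenvalues: -9, 1, 11.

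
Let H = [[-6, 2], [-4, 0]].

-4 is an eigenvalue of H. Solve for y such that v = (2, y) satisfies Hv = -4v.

2

We need (H + 4I)v = 0.
H + 4I = [[-2, 2], [-4, 4]].
Row 1: (-2)·2 + (2)·y = 0
Row 2: (-4)·2 + (4)·y = 0
Solving gives y = 2.
Check: H·(2, 2) = (-8, -8) = -4·(2, 2).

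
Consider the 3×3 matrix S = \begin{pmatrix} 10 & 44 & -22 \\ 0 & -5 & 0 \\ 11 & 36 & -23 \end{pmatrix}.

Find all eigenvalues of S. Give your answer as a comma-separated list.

Compute the characteristic polynomial p(lambda) = det(lambda·I - S).
Cofactor expansion gives p(lambda) = lambda^3 + 18·lambda^2 + 77·lambda + 60.
Try lambda = -12: p(-12) = 0, so -12 is a root.
Factor out (lambda + 12): p(lambda) = (lambda + 12)·(lambda^2 + 6·lambda + 5).
The quadratic factors as (lambda + 5)·(lambda + 1).
Eigenvalues: -12, -5, -1.

-12, -5, -1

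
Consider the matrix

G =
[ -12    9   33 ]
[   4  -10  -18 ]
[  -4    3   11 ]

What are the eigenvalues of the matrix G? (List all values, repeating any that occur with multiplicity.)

-7, -4, 0

The characteristic polynomial is p(λ) = det(λI - G).
Expanding the 3×3 determinant: p(λ) = λ^3 + 11λ^2 + 28λ.
Rational-root test: λ = 0 gives p(0) = 0.
Dividing by λ leaves λ^2 + 11λ + 28.
The quadratic factors as (λ + 7)·(λ + 4).
Eigenvalues: -7, -4, 0.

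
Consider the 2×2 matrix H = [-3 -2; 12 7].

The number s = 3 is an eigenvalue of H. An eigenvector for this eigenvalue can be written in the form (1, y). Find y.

-3

We need (H - 3I)v = 0.
H - 3I = [[-6, -2], [12, 4]].
Row 1: (-6)·1 + (-2)·y = 0
Row 2: (12)·1 + (4)·y = 0
Solving gives y = -3.
Check: H·(1, -3) = (3, -9) = 3·(1, -3).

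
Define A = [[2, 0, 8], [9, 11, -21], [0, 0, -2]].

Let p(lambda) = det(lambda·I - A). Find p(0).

44

p(0) = det(0·I − A) = det(−A) = (−1)^3·det(A).
det(A) = -44, so p(0) = 44.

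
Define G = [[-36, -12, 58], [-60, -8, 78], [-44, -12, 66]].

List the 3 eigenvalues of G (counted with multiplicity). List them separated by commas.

Set up det(lambda·I - G) = 0.
Expanding along the first row, p(lambda) = lambda^3 - 22·lambda^2 + 152·lambda - 320.
Since p(8) = 0, lambda = 8 is a root.
Factor out (lambda - 8): p(lambda) = (lambda - 8)·(lambda^2 - 14·lambda + 40).
The quadratic factors as (lambda - 4)·(lambda - 10).
Eigenvalues: 4, 8, 10.

4, 8, 10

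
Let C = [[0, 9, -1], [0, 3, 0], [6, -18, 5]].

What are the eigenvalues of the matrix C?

Compute the characteristic polynomial p(r) = det(rI - C).
Expanding along the first row, p(r) = r^3 - 8r^2 + 21r - 18.
Since p(2) = 0, r = 2 is a root.
Factor out (r - 2): p(r) = (r - 2)·(r^2 - 6r + 9).
The quadratic factor is (r - 3)^2.
Eigenvalues: 2, 3, 3.

2, 3, 3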